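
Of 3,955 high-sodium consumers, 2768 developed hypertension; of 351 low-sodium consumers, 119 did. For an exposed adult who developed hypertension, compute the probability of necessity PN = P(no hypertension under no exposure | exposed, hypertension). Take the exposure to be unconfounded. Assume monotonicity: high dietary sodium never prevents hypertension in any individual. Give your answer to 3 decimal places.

p₁ = P(outcome | exposed) = 2768/3955 = 0.69987
p₀ = P(outcome | unexposed) = 119/351 = 0.33903
Under exogeneity and monotonicity, PN = (p₁ − p₀) / p₁.
PN = (0.69987 − 0.33903) / 0.69987 = 0.36084 / 0.69987 ≈ 0.5156

PN ≈ 0.516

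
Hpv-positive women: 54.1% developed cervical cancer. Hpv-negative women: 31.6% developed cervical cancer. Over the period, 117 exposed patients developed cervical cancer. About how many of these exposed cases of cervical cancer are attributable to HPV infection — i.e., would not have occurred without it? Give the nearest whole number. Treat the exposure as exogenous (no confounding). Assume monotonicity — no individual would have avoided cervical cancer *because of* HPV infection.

about 49 cases

p₁ = 0.541, p₀ = 0.316.
PN = (p₁ − p₀)/p₁ = (0.541 − 0.316) / 0.541 ≈ 0.41590.
Attributable cases ≈ PN × (exposed cases) = 0.41590 × 117 ≈ 48.66.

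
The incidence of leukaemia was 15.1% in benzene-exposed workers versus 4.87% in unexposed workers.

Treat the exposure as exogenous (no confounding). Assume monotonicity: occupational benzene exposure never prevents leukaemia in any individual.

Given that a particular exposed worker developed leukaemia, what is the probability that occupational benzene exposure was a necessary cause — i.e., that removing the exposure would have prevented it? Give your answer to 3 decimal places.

p₁ = 0.151, p₀ = 0.0487.
Under exogeneity and monotonicity, PN = (p₁ − p₀) / p₁.
PN = (0.151 − 0.0487) / 0.151 = 0.1023 / 0.151 ≈ 0.6775

PN ≈ 0.677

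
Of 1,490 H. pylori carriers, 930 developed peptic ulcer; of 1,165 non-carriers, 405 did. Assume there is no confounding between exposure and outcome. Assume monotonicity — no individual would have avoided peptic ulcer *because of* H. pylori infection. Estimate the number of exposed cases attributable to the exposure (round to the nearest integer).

p₁ = P(outcome | exposed) = 930/1490 = 0.62416
p₀ = P(outcome | unexposed) = 405/1165 = 0.34764
PN = (p₁ − p₀)/p₁ = (0.62416 − 0.34764) / 0.62416 ≈ 0.44303.
Attributable cases ≈ PN × (exposed cases) = 0.44303 × 930 ≈ 412.02.

about 412 cases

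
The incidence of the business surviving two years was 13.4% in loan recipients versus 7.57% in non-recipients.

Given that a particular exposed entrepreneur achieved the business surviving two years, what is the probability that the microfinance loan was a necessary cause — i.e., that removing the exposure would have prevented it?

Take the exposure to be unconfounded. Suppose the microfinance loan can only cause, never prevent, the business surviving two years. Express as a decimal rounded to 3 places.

p₁ = 0.134, p₀ = 0.0757.
Under exogeneity and monotonicity, PN = (p₁ − p₀) / p₁.
PN = (0.134 − 0.0757) / 0.134 = 0.0583 / 0.134 ≈ 0.4351

PN ≈ 0.435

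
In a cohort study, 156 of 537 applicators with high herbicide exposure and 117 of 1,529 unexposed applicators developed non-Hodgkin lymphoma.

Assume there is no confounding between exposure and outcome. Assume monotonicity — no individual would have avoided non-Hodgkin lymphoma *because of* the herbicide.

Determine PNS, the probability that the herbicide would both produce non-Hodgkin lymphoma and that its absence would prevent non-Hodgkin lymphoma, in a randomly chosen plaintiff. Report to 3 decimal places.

p₁ = P(outcome | exposed) = 156/537 = 0.2905
p₀ = P(outcome | unexposed) = 117/1529 = 0.076521
Under exogeneity and monotonicity, PNS = p₁ − p₀.
PNS = 0.2905 − 0.076521 = 0.21398

PNS ≈ 0.214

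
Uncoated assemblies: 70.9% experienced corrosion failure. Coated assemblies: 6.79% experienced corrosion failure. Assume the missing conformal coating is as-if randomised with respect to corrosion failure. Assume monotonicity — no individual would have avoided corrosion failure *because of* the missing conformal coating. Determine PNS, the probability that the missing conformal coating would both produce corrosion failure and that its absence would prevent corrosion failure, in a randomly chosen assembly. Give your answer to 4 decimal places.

p₁ = 0.709, p₀ = 0.0679.
Under exogeneity and monotonicity, PNS = p₁ − p₀.
PNS = 0.709 − 0.0679 = 0.6411

PNS ≈ 0.6411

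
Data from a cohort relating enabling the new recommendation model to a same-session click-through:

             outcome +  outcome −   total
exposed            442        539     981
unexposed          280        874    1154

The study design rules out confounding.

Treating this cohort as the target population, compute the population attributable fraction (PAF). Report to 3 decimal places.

PAF ≈ 0.283

p₁ = P(outcome | exposed) = 442/981 = 0.45056
p₀ = P(outcome | unexposed) = 280/1154 = 0.24263
Exposure prevalence π = 981/2135 = 0.45948; overall risk P(Y=1) = 0.33817.
Under exogeneity, PAF = [P(Y=1) − p₀]/P(Y=1).
PAF = (0.33817 − 0.24263) / 0.33817 ≈ 0.2825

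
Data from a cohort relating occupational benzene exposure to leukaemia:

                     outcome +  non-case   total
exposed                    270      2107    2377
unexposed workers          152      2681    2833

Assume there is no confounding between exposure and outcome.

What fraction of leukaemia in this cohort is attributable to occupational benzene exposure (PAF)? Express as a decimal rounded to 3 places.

PAF ≈ 0.338

p₁ = P(outcome | exposed) = 270/2377 = 0.11359
p₀ = P(outcome | unexposed) = 152/2833 = 0.053653
Exposure prevalence π = 2377/5210 = 0.45624; overall risk P(Y=1) = 0.080998.
Under exogeneity, PAF = [P(Y=1) − p₀]/P(Y=1).
PAF = (0.080998 − 0.053653) / 0.080998 ≈ 0.3376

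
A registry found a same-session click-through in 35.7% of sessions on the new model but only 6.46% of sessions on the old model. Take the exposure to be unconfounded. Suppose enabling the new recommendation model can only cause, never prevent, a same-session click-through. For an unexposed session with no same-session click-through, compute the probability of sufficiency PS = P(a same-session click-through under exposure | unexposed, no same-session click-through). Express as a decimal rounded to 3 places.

p₁ = 0.357, p₀ = 0.0646.
Under exogeneity and monotonicity, PS = (p₁ − p₀) / (1 − p₀).
PS = (0.357 − 0.0646) / (1 − 0.0646) = 0.2924 / 0.9354 ≈ 0.3126

PS ≈ 0.313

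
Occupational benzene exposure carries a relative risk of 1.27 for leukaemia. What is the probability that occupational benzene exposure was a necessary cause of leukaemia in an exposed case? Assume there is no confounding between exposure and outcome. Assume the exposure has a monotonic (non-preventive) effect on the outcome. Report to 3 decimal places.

PN ≈ 0.213

Under exogeneity and monotonicity, PN = (RR − 1) / RR = 1 − 1/RR.
PN = (1.27 − 1) / 1.27 = 0.27 / 1.27 ≈ 0.2126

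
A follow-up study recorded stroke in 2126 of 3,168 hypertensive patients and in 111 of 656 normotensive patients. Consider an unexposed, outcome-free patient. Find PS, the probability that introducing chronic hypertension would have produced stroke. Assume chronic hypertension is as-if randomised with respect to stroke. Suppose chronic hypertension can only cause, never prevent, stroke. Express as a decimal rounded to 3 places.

PS ≈ 0.604

p₁ = P(outcome | exposed) = 2126/3168 = 0.67109
p₀ = P(outcome | unexposed) = 111/656 = 0.16921
Under exogeneity and monotonicity, PS = (p₁ − p₀) / (1 − p₀).
PS = (0.67109 − 0.16921) / (1 − 0.16921) = 0.50188 / 0.83079 ≈ 0.6041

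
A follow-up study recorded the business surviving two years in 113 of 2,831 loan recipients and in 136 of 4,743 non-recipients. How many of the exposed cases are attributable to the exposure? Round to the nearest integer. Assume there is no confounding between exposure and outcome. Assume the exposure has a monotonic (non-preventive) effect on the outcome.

p₁ = P(outcome | exposed) = 113/2831 = 0.039915
p₀ = P(outcome | unexposed) = 136/4743 = 0.028674
PN = (p₁ − p₀)/p₁ = (0.039915 − 0.028674) / 0.039915 ≈ 0.28163.
Attributable cases ≈ PN × (exposed cases) = 0.28163 × 113 ≈ 31.82.

about 32 cases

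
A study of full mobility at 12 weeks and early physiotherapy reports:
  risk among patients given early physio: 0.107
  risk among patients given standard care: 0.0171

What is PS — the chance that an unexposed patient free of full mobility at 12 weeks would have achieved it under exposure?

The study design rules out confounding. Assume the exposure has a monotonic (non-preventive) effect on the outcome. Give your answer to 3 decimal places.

Let p₁ = 0.107, p₀ = 0.0171.
Under exogeneity and monotonicity, PS = (p₁ − p₀) / (1 − p₀).
PS = (0.107 − 0.0171) / (1 − 0.0171) = 0.0899 / 0.9829 ≈ 0.0915

PS ≈ 0.091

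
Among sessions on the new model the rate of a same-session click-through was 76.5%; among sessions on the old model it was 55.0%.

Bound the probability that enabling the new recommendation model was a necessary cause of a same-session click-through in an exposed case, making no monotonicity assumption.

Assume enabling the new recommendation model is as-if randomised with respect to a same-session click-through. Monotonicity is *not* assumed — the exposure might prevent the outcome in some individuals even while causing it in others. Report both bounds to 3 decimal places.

p₁ = 0.765, p₀ = 0.55.
Under exogeneity alone the bounds on PN are max{0,(p₁−p₀)/p₁} ≤ PN ≤ min{1,(1−p₀)/p₁}.
  lower = (p₁ − p₀)/p₁ = 0.215 / 0.765 ≈ 0.2810
  upper = min{1, (1 − p₀)/p₁} = 0.45 / 0.765 ≈ 0.5882

0.281 ≤ PN ≤ 0.588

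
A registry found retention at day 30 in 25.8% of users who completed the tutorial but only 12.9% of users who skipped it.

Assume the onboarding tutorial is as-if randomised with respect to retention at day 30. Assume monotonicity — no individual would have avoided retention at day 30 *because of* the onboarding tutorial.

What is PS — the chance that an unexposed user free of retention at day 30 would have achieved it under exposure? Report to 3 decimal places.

PS ≈ 0.148

p₁ = 0.258, p₀ = 0.129.
Under exogeneity and monotonicity, PS = (p₁ − p₀) / (1 − p₀).
PS = (0.258 − 0.129) / (1 − 0.129) = 0.129 / 0.871 ≈ 0.1481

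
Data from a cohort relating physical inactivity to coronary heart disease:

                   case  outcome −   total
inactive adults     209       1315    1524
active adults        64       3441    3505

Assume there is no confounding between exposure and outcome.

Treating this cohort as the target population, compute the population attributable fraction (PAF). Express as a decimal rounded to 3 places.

p₁ = P(outcome | exposed) = 209/1524 = 0.13714
p₀ = P(outcome | unexposed) = 64/3505 = 0.01826
Exposure prevalence π = 1524/5029 = 0.30304; overall risk P(Y=1) = 0.054285.
Under exogeneity, PAF = [P(Y=1) − p₀]/P(Y=1).
PAF = (0.054285 − 0.01826) / 0.054285 ≈ 0.6636

PAF ≈ 0.664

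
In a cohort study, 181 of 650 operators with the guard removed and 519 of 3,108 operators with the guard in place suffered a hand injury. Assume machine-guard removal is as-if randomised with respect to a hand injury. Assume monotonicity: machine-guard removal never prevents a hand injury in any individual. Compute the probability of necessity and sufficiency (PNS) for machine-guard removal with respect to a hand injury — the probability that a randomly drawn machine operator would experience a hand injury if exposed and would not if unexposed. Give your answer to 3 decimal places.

PNS ≈ 0.111

p₁ = P(outcome | exposed) = 181/650 = 0.27846
p₀ = P(outcome | unexposed) = 519/3108 = 0.16699
Under exogeneity and monotonicity, PNS = p₁ − p₀.
PNS = 0.27846 − 0.16699 = 0.11147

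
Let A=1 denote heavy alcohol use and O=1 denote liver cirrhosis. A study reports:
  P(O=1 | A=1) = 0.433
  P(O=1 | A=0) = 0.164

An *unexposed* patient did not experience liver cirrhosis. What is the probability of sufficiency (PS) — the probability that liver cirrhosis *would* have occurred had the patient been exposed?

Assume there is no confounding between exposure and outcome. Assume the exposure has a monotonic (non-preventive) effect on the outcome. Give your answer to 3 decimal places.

Let p₁ = 0.433, p₀ = 0.164.
Under exogeneity and monotonicity, PS = (p₁ − p₀) / (1 − p₀).
PS = (0.433 − 0.164) / (1 − 0.164) = 0.269 / 0.836 ≈ 0.3218

PS ≈ 0.322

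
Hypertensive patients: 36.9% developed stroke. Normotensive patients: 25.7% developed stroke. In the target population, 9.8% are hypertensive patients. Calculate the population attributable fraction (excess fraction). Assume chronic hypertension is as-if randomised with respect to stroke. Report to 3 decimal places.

PAF ≈ 0.041

p₁ = 0.369, p₀ = 0.257.
Overall risk P(Y=1) = π·p₁ + (1−π)·p₀ = 0.098×0.369 + 0.902×0.257 = 0.26798.
Under exogeneity, PAF = [P(Y=1) − p₀] / P(Y=1).
PAF = (0.26798 − 0.257) / 0.26798 ≈ 0.0410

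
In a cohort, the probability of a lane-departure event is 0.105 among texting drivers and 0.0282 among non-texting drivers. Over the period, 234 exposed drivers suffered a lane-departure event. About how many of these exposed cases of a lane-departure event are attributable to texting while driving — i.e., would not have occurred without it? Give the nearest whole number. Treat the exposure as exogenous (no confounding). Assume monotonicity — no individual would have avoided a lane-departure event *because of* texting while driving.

about 171 cases

Let p₁ = 0.105, p₀ = 0.0282.
PN = (p₁ − p₀)/p₁ = (0.105 − 0.0282) / 0.105 ≈ 0.73143.
Attributable cases ≈ PN × (exposed cases) = 0.73143 × 234 ≈ 171.15.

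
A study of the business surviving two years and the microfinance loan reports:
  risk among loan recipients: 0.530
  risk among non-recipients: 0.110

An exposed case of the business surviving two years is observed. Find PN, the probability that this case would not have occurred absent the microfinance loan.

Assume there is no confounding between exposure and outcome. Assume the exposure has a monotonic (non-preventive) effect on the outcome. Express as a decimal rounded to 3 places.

PN ≈ 0.792

Let p₁ = 0.53, p₀ = 0.11.
Under exogeneity and monotonicity, PN = (p₁ − p₀) / p₁.
PN = (0.53 − 0.11) / 0.53 = 0.42 / 0.53 ≈ 0.7925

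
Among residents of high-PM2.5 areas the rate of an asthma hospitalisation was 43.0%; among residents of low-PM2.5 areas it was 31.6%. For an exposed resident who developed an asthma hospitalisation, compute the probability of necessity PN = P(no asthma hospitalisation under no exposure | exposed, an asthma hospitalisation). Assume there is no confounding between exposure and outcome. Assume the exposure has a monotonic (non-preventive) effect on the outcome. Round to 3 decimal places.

p₁ = 0.43, p₀ = 0.316.
Under exogeneity and monotonicity, PN = (p₁ − p₀) / p₁.
PN = (0.43 − 0.316) / 0.43 = 0.114 / 0.43 ≈ 0.2651

PN ≈ 0.265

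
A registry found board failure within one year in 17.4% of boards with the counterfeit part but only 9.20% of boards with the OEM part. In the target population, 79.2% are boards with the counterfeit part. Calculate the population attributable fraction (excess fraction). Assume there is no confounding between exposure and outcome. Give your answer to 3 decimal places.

PAF ≈ 0.414

p₁ = 0.174, p₀ = 0.092.
Overall risk P(Y=1) = π·p₁ + (1−π)·p₀ = 0.792×0.174 + 0.208×0.092 = 0.15694.
Under exogeneity, PAF = [P(Y=1) − p₀] / P(Y=1).
PAF = (0.15694 − 0.092) / 0.15694 ≈ 0.4138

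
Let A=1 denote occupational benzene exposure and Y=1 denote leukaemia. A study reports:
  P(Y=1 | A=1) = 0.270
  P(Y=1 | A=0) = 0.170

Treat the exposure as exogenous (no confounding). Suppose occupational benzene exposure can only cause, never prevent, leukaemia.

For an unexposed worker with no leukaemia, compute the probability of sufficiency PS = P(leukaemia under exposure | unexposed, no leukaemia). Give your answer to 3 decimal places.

Let p₁ = 0.27, p₀ = 0.17.
Under exogeneity and monotonicity, PS = (p₁ − p₀) / (1 − p₀).
PS = (0.27 − 0.17) / (1 − 0.17) = 0.1 / 0.83 ≈ 0.1205

PS ≈ 0.120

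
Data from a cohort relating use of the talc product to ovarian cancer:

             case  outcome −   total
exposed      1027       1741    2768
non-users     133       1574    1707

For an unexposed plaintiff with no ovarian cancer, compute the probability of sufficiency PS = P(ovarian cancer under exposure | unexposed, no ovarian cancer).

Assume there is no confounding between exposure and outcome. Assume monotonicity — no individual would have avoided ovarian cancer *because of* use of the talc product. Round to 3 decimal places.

p₁ = P(outcome | exposed) = 1027/2768 = 0.37103
p₀ = P(outcome | unexposed) = 133/1707 = 0.077914
Under exogeneity and monotonicity, PS = (p₁ − p₀)/(1 − p₀).
PS = (0.37103 − 0.077914) / 0.92209 ≈ 0.3179

PS ≈ 0.318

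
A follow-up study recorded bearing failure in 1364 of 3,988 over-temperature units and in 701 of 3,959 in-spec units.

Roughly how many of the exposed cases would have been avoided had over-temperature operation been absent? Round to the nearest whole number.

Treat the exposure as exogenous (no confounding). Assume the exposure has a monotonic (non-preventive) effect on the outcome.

p₁ = P(outcome | exposed) = 1364/3988 = 0.34203
p₀ = P(outcome | unexposed) = 701/3959 = 0.17706
PN = (p₁ − p₀)/p₁ = (0.34203 − 0.17706) / 0.34203 ≈ 0.48231.
Attributable cases ≈ PN × (exposed cases) = 0.48231 × 1364 ≈ 657.87.

about 658 cases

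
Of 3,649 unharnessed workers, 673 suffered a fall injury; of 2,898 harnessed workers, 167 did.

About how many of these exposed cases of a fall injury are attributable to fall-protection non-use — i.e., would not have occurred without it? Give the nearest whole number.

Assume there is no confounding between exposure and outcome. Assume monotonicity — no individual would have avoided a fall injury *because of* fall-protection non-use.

about 463 cases

p₁ = P(outcome | exposed) = 673/3649 = 0.18443
p₀ = P(outcome | unexposed) = 167/2898 = 0.057626
PN = (p₁ − p₀)/p₁ = (0.18443 − 0.057626) / 0.18443 ≈ 0.68755.
Attributable cases ≈ PN × (exposed cases) = 0.68755 × 673 ≈ 462.72.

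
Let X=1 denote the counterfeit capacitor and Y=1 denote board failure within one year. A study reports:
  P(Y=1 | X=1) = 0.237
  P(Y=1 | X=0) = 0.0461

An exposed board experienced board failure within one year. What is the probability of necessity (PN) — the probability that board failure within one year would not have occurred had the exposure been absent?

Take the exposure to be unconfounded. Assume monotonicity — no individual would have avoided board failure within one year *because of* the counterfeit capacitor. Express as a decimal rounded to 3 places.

PN ≈ 0.805

Let p₁ = 0.237, p₀ = 0.0461.
Under exogeneity and monotonicity, PN = (p₁ − p₀) / p₁.
PN = (0.237 − 0.0461) / 0.237 = 0.1909 / 0.237 ≈ 0.8055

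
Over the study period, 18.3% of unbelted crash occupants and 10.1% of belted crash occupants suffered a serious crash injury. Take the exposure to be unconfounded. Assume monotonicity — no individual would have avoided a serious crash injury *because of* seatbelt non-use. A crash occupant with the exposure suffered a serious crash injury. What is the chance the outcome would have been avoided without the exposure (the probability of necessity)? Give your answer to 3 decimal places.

p₁ = 0.183, p₀ = 0.101.
Under exogeneity and monotonicity, PN = (p₁ − p₀) / p₁.
PN = (0.183 − 0.101) / 0.183 = 0.082 / 0.183 ≈ 0.4481

PN ≈ 0.448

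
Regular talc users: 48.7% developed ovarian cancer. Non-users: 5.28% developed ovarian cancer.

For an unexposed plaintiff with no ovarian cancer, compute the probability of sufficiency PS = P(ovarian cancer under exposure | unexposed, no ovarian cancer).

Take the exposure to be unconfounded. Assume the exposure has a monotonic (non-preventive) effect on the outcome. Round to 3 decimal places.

PS ≈ 0.458

p₁ = 0.487, p₀ = 0.0528.
Under exogeneity and monotonicity, PS = (p₁ − p₀) / (1 − p₀).
PS = (0.487 − 0.0528) / (1 − 0.0528) = 0.4342 / 0.9472 ≈ 0.4584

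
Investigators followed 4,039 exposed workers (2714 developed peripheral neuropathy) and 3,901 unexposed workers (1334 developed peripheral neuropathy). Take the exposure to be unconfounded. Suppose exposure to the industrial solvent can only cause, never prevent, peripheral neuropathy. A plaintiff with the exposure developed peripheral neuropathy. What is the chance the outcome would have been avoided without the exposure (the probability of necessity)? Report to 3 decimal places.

PN ≈ 0.491

p₁ = P(outcome | exposed) = 2714/4039 = 0.67195
p₀ = P(outcome | unexposed) = 1334/3901 = 0.34196
Under exogeneity and monotonicity, PN = (p₁ − p₀) / p₁.
PN = (0.67195 − 0.34196) / 0.67195 = 0.32998 / 0.67195 ≈ 0.4911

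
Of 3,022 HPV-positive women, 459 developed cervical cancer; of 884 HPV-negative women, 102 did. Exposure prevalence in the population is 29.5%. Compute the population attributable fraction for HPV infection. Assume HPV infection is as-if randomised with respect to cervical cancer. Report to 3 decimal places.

PAF ≈ 0.085

p₁ = P(outcome | exposed) = 459/3022 = 0.15189
p₀ = P(outcome | unexposed) = 102/884 = 0.11538
Overall risk P(Y=1) = π·p₁ + (1−π)·p₀ = 0.295×0.15189 + 0.705×0.11538 = 0.12615.
Under exogeneity, PAF = [P(Y=1) − p₀] / P(Y=1).
PAF = (0.12615 − 0.11538) / 0.12615 ≈ 0.0854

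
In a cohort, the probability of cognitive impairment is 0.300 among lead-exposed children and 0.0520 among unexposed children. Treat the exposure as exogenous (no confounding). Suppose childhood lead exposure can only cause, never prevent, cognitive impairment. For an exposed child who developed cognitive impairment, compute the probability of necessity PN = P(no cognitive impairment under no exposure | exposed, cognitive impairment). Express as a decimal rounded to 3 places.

Let p₁ = 0.3, p₀ = 0.052.
Under exogeneity and monotonicity, PN = (p₁ − p₀) / p₁.
PN = (0.3 − 0.052) / 0.3 = 0.248 / 0.3 ≈ 0.8267

PN ≈ 0.827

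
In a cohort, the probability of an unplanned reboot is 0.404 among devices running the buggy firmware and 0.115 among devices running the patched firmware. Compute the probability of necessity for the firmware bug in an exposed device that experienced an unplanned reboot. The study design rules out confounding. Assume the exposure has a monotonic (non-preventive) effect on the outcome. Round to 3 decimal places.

Let p₁ = 0.404, p₀ = 0.115.
Under exogeneity and monotonicity, PN = (p₁ − p₀) / p₁.
PN = (0.404 − 0.115) / 0.404 = 0.289 / 0.404 ≈ 0.7153

PN ≈ 0.715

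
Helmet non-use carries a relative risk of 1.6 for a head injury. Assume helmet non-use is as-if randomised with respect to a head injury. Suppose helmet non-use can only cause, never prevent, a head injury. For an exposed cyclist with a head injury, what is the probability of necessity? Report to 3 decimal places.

Under exogeneity and monotonicity, PN = (RR − 1) / RR = 1 − 1/RR.
PN = (1.6 − 1) / 1.6 = 0.6 / 1.6 ≈ 0.3750

PN ≈ 0.375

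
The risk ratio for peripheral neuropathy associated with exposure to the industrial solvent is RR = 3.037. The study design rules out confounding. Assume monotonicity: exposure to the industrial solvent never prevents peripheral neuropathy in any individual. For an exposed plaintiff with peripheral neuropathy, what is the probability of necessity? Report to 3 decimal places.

PN ≈ 0.671

Under exogeneity and monotonicity, PN = (RR − 1) / RR = 1 − 1/RR.
PN = (3.037 − 1) / 3.037 = 2.037 / 3.037 ≈ 0.6707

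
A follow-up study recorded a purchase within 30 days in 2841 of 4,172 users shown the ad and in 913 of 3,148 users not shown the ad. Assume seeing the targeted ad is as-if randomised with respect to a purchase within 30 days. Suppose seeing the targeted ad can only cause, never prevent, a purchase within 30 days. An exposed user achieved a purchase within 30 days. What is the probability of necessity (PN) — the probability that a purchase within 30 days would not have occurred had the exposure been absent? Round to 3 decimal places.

PN ≈ 0.574

p₁ = P(outcome | exposed) = 2841/4172 = 0.68097
p₀ = P(outcome | unexposed) = 913/3148 = 0.29003
Under exogeneity and monotonicity, PN = (p₁ − p₀) / p₁.
PN = (0.68097 − 0.29003) / 0.68097 = 0.39094 / 0.68097 ≈ 0.5741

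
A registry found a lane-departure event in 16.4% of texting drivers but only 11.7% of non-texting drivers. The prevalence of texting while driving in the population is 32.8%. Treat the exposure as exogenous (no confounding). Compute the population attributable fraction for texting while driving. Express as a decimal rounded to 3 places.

p₁ = 0.164, p₀ = 0.117.
Overall risk P(Y=1) = π·p₁ + (1−π)·p₀ = 0.328×0.164 + 0.672×0.117 = 0.13242.
Under exogeneity, PAF = [P(Y=1) − p₀] / P(Y=1).
PAF = (0.13242 − 0.117) / 0.13242 ≈ 0.1164

PAF ≈ 0.116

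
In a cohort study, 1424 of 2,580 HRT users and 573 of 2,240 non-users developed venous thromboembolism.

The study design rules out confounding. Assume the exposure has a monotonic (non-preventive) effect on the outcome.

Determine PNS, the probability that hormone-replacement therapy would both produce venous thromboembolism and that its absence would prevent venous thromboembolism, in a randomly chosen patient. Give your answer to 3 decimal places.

p₁ = P(outcome | exposed) = 1424/2580 = 0.55194
p₀ = P(outcome | unexposed) = 573/2240 = 0.2558
Under exogeneity and monotonicity, PNS = p₁ − p₀.
PNS = 0.55194 − 0.2558 = 0.29613

PNS ≈ 0.296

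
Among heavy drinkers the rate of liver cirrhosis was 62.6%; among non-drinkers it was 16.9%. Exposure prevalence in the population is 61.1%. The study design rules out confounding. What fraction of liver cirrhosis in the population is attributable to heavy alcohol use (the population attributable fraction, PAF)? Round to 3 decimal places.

p₁ = 0.626, p₀ = 0.169.
Overall risk P(Y=1) = π·p₁ + (1−π)·p₀ = 0.611×0.626 + 0.389×0.169 = 0.44823.
Under exogeneity, PAF = [P(Y=1) − p₀] / P(Y=1).
PAF = (0.44823 − 0.169) / 0.44823 ≈ 0.6230

PAF ≈ 0.623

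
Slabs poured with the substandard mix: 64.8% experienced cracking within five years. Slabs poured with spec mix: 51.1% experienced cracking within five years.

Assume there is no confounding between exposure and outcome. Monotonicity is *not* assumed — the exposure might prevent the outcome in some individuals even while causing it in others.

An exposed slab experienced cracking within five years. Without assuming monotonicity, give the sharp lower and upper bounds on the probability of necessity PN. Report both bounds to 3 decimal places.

p₁ = 0.648, p₀ = 0.511.
Under exogeneity alone the bounds on PN are max{0,(p₁−p₀)/p₁} ≤ PN ≤ min{1,(1−p₀)/p₁}.
  lower = (p₁ − p₀)/p₁ = 0.137 / 0.648 ≈ 0.2114
  upper = min{1, (1 − p₀)/p₁} = 0.489 / 0.648 ≈ 0.7546

0.211 ≤ PN ≤ 0.755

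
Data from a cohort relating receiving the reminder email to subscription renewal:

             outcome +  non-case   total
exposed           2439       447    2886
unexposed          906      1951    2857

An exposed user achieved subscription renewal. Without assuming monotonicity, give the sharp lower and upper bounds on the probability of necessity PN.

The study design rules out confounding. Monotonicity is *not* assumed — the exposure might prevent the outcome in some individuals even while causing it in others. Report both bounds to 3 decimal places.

0.625 ≤ PN ≤ 0.808

p₁ = P(outcome | exposed) = 2439/2886 = 0.84511
p₀ = P(outcome | unexposed) = 906/2857 = 0.31712
Under exogeneity alone the bounds on PN are max{0,(p₁−p₀)/p₁} ≤ PN ≤ min{1,(1−p₀)/p₁}.
  lower = (p₁ − p₀)/p₁ = 0.528 / 0.84511 ≈ 0.6248
  upper = min{1, (1 − p₀)/p₁} = 0.68288 / 0.84511 ≈ 0.8080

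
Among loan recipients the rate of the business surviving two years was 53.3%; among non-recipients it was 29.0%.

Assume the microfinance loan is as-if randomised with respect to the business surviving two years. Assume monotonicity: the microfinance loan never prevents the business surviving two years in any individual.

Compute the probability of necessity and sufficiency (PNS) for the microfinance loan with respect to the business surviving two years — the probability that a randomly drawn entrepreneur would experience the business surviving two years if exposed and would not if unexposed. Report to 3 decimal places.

PNS ≈ 0.243

p₁ = 0.533, p₀ = 0.29.
Under exogeneity and monotonicity, PNS = p₁ − p₀.
PNS = 0.533 − 0.29 = 0.243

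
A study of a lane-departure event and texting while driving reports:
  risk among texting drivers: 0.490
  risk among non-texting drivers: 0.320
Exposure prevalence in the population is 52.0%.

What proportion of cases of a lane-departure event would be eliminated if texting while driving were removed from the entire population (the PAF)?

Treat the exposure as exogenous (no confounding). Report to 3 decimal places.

Let p₁ = 0.49, p₀ = 0.32.
Overall risk P(Y=1) = π·p₁ + (1−π)·p₀ = 0.52×0.49 + 0.48×0.32 = 0.4084.
Under exogeneity, PAF = [P(Y=1) − p₀] / P(Y=1).
PAF = (0.4084 − 0.32) / 0.4084 ≈ 0.2165

PAF ≈ 0.216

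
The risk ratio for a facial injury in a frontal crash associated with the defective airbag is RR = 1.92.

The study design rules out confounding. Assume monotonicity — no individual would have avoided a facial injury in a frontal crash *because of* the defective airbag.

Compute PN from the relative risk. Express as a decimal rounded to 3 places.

PN ≈ 0.479

Under exogeneity and monotonicity, PN = (RR − 1) / RR = 1 − 1/RR.
PN = (1.92 − 1) / 1.92 = 0.92 / 1.92 ≈ 0.4792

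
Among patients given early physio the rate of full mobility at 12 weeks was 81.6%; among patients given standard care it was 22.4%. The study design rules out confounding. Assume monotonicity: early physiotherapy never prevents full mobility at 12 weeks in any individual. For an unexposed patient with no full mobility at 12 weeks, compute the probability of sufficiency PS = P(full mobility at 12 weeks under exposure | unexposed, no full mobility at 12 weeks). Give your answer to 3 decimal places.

p₁ = 0.816, p₀ = 0.224.
Under exogeneity and monotonicity, PS = (p₁ − p₀) / (1 − p₀).
PS = (0.816 − 0.224) / (1 − 0.224) = 0.592 / 0.776 ≈ 0.7629

PS ≈ 0.763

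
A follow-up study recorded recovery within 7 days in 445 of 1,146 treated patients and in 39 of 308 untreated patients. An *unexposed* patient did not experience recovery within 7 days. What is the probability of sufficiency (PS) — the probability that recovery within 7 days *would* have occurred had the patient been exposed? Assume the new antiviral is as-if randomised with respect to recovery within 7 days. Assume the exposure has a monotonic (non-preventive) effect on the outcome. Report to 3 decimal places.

PS ≈ 0.300

p₁ = P(outcome | exposed) = 445/1146 = 0.38831
p₀ = P(outcome | unexposed) = 39/308 = 0.12662
Under exogeneity and monotonicity, PS = (p₁ − p₀) / (1 − p₀).
PS = (0.38831 − 0.12662) / (1 − 0.12662) = 0.26168 / 0.87338 ≈ 0.2996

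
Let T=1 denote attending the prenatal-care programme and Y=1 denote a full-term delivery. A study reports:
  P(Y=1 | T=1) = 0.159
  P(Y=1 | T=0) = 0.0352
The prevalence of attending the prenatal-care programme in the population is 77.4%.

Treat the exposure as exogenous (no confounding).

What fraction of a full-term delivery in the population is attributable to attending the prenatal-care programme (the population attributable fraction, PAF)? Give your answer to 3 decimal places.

Let p₁ = 0.159, p₀ = 0.0352.
Overall risk P(Y=1) = π·p₁ + (1−π)·p₀ = 0.774×0.159 + 0.226×0.0352 = 0.13102.
Under exogeneity, PAF = [P(Y=1) − p₀] / P(Y=1).
PAF = (0.13102 − 0.0352) / 0.13102 ≈ 0.7313

PAF ≈ 0.731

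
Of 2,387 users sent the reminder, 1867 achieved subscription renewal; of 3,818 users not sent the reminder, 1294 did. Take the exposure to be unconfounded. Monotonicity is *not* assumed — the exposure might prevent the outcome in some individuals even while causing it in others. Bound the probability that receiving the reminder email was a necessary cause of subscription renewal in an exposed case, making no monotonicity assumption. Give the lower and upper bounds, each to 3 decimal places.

0.567 ≤ PN ≤ 0.845

p₁ = P(outcome | exposed) = 1867/2387 = 0.78215
p₀ = P(outcome | unexposed) = 1294/3818 = 0.33892
Under exogeneity alone the bounds on PN are max{0,(p₁−p₀)/p₁} ≤ PN ≤ min{1,(1−p₀)/p₁}.
  lower = (p₁ − p₀)/p₁ = 0.44323 / 0.78215 ≈ 0.5667
  upper = min{1, (1 − p₀)/p₁} = 0.66108 / 0.78215 ≈ 0.8452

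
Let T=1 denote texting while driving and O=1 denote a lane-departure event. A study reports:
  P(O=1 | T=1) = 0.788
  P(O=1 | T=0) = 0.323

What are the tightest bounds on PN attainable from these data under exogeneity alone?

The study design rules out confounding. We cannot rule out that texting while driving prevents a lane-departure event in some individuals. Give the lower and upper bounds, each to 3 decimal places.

0.590 ≤ PN ≤ 0.859

Let p₁ = 0.788, p₀ = 0.323.
Under exogeneity alone the bounds on PN are max{0,(p₁−p₀)/p₁} ≤ PN ≤ min{1,(1−p₀)/p₁}.
  lower = (p₁ − p₀)/p₁ = 0.465 / 0.788 ≈ 0.5901
  upper = min{1, (1 − p₀)/p₁} = 0.677 / 0.788 ≈ 0.8591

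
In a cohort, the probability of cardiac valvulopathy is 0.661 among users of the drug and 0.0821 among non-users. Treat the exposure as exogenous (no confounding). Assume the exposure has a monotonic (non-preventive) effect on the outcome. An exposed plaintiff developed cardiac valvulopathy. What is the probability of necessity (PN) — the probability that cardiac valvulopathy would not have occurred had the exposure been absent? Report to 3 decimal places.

PN ≈ 0.876

Let p₁ = 0.661, p₀ = 0.0821.
Under exogeneity and monotonicity, PN = (p₁ − p₀) / p₁.
PN = (0.661 − 0.0821) / 0.661 = 0.5789 / 0.661 ≈ 0.8758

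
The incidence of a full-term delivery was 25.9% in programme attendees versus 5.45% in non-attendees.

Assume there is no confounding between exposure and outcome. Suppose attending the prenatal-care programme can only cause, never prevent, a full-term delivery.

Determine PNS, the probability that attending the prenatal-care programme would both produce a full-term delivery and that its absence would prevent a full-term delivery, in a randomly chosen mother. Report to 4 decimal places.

PNS ≈ 0.2045

p₁ = 0.259, p₀ = 0.0545.
Under exogeneity and monotonicity, PNS = p₁ − p₀.
PNS = 0.259 − 0.0545 = 0.2045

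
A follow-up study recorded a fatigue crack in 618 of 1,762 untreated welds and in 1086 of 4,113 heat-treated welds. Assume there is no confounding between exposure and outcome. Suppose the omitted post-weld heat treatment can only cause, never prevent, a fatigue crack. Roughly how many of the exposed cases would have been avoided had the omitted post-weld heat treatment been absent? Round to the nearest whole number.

about 153 cases

p₁ = P(outcome | exposed) = 618/1762 = 0.35074
p₀ = P(outcome | unexposed) = 1086/4113 = 0.26404
PN = (p₁ − p₀)/p₁ = (0.35074 − 0.26404) / 0.35074 ≈ 0.24718.
Attributable cases ≈ PN × (exposed cases) = 0.24718 × 618 ≈ 152.76.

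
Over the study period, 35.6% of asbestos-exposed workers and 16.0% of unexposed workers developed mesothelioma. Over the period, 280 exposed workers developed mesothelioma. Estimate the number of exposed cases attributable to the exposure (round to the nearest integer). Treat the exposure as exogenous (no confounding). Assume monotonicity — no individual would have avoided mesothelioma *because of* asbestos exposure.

p₁ = 0.356, p₀ = 0.16.
PN = (p₁ − p₀)/p₁ = (0.356 − 0.16) / 0.356 ≈ 0.55056.
Attributable cases ≈ PN × (exposed cases) = 0.55056 × 280 ≈ 154.16.

about 154 cases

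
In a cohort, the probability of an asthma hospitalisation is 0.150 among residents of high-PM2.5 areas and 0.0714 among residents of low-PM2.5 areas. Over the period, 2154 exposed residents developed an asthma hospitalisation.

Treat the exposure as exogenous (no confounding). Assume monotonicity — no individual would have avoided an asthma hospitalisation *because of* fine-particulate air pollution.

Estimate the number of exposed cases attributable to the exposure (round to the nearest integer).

about 1129 cases

Let p₁ = 0.15, p₀ = 0.0714.
PN = (p₁ − p₀)/p₁ = (0.15 − 0.0714) / 0.15 ≈ 0.52400.
Attributable cases ≈ PN × (exposed cases) = 0.52400 × 2154 ≈ 1128.70.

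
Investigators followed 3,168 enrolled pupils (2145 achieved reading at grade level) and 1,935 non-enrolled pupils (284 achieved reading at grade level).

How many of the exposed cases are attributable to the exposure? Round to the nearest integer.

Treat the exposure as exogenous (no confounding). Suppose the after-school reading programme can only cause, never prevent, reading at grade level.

about 1680 cases

p₁ = P(outcome | exposed) = 2145/3168 = 0.67708
p₀ = P(outcome | unexposed) = 284/1935 = 0.14677
PN = (p₁ − p₀)/p₁ = (0.67708 − 0.14677) / 0.67708 ≈ 0.78323.
Attributable cases ≈ PN × (exposed cases) = 0.78323 × 2145 ≈ 1680.03.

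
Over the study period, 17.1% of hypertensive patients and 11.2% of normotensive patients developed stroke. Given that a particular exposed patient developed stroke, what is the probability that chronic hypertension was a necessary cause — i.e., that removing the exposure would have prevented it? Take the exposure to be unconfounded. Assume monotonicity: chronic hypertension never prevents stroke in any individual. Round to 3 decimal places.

PN ≈ 0.345

p₁ = 0.171, p₀ = 0.112.
Under exogeneity and monotonicity, PN = (p₁ − p₀) / p₁.
PN = (0.171 − 0.112) / 0.171 = 0.059 / 0.171 ≈ 0.3450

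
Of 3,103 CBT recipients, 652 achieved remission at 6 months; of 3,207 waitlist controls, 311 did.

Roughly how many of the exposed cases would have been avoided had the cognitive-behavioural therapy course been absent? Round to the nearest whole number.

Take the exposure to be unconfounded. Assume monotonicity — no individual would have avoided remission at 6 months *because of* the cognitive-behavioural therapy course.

p₁ = P(outcome | exposed) = 652/3103 = 0.21012
p₀ = P(outcome | unexposed) = 311/3207 = 0.096975
PN = (p₁ − p₀)/p₁ = (0.21012 − 0.096975) / 0.21012 ≈ 0.53847.
Attributable cases ≈ PN × (exposed cases) = 0.53847 × 652 ≈ 351.09.

about 351 cases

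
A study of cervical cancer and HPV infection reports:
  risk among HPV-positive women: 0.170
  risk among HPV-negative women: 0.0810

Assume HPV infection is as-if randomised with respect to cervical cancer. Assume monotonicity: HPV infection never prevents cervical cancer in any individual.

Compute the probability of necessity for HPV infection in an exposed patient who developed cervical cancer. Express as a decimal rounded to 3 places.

Let p₁ = 0.17, p₀ = 0.081.
Under exogeneity and monotonicity, PN = (p₁ − p₀) / p₁.
PN = (0.17 − 0.081) / 0.17 = 0.089 / 0.17 ≈ 0.5235

PN ≈ 0.524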